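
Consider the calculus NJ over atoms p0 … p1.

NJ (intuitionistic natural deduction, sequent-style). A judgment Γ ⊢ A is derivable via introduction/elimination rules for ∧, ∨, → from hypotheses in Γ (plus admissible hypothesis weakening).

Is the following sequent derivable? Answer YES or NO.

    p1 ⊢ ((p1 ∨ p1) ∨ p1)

Derivation trace:
[∨I₁] p1 ⊢ ((p1 ∨ p1) ∨ p1)
  [∨I₂] p1 ⊢ (p1 ∨ p1)
    [Ax] p1 ⊢ p1

Result: YES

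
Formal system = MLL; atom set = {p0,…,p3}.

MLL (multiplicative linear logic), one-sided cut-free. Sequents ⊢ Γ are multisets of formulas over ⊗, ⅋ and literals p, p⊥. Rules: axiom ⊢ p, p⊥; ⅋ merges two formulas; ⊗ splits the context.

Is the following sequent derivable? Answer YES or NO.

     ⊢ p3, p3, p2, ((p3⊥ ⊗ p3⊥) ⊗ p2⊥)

Derivation trace:
[⊗]  ⊢ p3, p3, p2, ((p3⊥ ⊗ p3⊥) ⊗ p2⊥)
  [⊗]  ⊢ p3, p3, (p3⊥ ⊗ p3⊥)
    [Ax]  ⊢ p3, p3⊥
    [Ax]  ⊢ p3, p3⊥
  [Ax]  ⊢ p2, p2⊥

Result: YES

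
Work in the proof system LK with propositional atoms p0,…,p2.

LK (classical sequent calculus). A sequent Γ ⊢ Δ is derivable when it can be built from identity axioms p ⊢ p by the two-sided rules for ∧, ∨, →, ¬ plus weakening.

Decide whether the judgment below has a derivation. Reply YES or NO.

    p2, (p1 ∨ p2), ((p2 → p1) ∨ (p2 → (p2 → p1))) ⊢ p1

Derivation (root first):
[∨L] p2, (p1 ∨ p2), ((p2 → p1) ∨ (p2 → (p2 → p1))) ⊢ p1
  [→L] p2, (p2 → p1) ⊢ p1
    [Ax] p2 ⊢ p2
    [Ax] p1 ⊢ p1
  [→L] p2, (p1 ∨ p2), (p2 → (p2 → p1)) ⊢ p1
    [∨L] (p1 ∨ p2) ⊢ p1, p2
      [Ax] p1 ⊢ p1
      [Ax] p2 ⊢ p2
    [→L] p2, (p2 → p1) ⊢ p1
      [Ax] p2 ⊢ p2
      [Ax] p1 ⊢ p1

Result: YES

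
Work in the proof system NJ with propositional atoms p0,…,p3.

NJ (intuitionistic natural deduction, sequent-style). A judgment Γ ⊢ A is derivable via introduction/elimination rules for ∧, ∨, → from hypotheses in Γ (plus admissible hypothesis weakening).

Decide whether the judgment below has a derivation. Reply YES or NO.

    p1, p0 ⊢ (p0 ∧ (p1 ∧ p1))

Derivation trace:
[∧I] p1, p0 ⊢ (p0 ∧ (p1 ∧ p1))
  [Ax] p0 ⊢ p0
  [∧I] p1 ⊢ (p1 ∧ p1)
    [Ax] p1 ⊢ p1
    [Ax] p1 ⊢ p1

Result: YES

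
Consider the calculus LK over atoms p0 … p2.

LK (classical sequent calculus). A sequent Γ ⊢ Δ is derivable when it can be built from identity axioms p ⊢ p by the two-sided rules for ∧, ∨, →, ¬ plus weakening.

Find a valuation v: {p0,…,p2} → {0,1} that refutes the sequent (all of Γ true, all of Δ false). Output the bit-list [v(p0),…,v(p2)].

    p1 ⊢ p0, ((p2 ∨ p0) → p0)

Search for a countermodel by truth-table:
  v=000: Γ:[p1=F] Δ:[p0=F, ((p2 ∨ p0) → p0)=T] refutes=False
  v=001: Γ:[p1=F] Δ:[p0=F, ((p2 ∨ p0) → p0)=F] refutes=False
  v=010: Γ:[p1=T] Δ:[p0=F, ((p2 ∨ p0) → p0)=T] refutes=False
  v=011: Γ:[p1=T] Δ:[p0=F, ((p2 ∨ p0) → p0)=F] refutes=True  ← countermodel

Result: [0, 1, 1]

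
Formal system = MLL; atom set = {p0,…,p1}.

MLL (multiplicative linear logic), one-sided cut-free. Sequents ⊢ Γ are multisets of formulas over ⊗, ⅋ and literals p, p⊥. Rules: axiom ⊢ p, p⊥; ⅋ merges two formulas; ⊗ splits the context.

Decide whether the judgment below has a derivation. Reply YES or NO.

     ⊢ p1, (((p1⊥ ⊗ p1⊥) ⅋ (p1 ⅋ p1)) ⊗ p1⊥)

Derivation (root first):
[⊗]  ⊢ p1, (((p1⊥ ⊗ p1⊥) ⅋ (p1 ⅋ p1)) ⊗ p1⊥)
  [⅋]  ⊢ ((p1⊥ ⊗ p1⊥) ⅋ (p1 ⅋ p1))
    [⅋]  ⊢ (p1⊥ ⊗ p1⊥), (p1 ⅋ p1)
      [⊗]  ⊢ p1, p1, (p1⊥ ⊗ p1⊥)
        [Ax]  ⊢ p1, p1⊥
        [Ax]  ⊢ p1, p1⊥
  [Ax]  ⊢ p1, p1⊥

Result: YES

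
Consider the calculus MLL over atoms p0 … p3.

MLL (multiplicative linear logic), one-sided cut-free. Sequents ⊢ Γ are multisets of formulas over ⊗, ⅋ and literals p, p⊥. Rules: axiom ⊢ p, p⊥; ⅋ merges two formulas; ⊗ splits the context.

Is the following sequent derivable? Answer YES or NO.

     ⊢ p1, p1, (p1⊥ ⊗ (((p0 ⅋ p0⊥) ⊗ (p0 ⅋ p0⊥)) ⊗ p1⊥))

Derivation trace:
[⊗]  ⊢ p1, p1, (p1⊥ ⊗ (((p0 ⅋ p0⊥) ⊗ (p0 ⅋ p0⊥)) ⊗ p1⊥))
  [Ax]  ⊢ p1, p1⊥
  [⊗]  ⊢ p1, (((p0 ⅋ p0⊥) ⊗ (p0 ⅋ p0⊥)) ⊗ p1⊥)
    [⊗]  ⊢ ((p0 ⅋ p0⊥) ⊗ (p0 ⅋ p0⊥))
      [⅋]  ⊢ (p0 ⅋ p0⊥)
        [Ax]  ⊢ p0, p0⊥
      [⅋]  ⊢ (p0 ⅋ p0⊥)
        [Ax]  ⊢ p0, p0⊥
    [Ax]  ⊢ p1, p1⊥

Result: YES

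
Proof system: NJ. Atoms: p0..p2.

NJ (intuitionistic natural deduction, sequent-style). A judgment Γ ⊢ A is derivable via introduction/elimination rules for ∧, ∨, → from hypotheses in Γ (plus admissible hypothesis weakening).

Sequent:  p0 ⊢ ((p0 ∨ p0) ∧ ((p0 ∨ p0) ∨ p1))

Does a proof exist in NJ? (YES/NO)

Proof tree:
[∧I] p0 ⊢ ((p0 ∨ p0) ∧ ((p0 ∨ p0) ∨ p1))
  [∨I₁] p0 ⊢ (p0 ∨ p0)
    [Ax] p0 ⊢ p0
  [Wk] p0, p0 ⊢ ((p0 ∨ p0) ∨ p1)
    [∨I₁] p0 ⊢ ((p0 ∨ p0) ∨ p1)
      [∨I₁] p0 ⊢ (p0 ∨ p0)
        [Ax] p0 ⊢ p0

Result: YES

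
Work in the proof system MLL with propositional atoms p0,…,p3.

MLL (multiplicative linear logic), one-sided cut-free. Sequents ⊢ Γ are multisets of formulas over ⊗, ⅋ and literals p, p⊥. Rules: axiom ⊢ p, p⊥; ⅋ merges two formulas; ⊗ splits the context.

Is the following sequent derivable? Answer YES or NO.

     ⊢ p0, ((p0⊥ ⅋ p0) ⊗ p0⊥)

Proof tree:
[⊗]  ⊢ p0, ((p0⊥ ⅋ p0) ⊗ p0⊥)
  [⅋]  ⊢ (p0⊥ ⅋ p0)
    [Ax]  ⊢ p0, p0⊥
  [Ax]  ⊢ p0, p0⊥

Result: YES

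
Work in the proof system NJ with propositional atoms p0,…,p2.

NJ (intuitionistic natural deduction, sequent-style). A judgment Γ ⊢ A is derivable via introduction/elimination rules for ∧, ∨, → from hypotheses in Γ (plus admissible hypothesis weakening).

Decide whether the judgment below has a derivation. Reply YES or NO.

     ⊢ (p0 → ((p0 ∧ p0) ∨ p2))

Derivation (root first):
[→I]  ⊢ (p0 → ((p0 ∧ p0) ∨ p2))
  [∨I₁] p0 ⊢ ((p0 ∧ p0) ∨ p2)
    [∧I] p0 ⊢ (p0 ∧ p0)
      [Ax] p0 ⊢ p0
      [Ax] p0 ⊢ p0

Result: YES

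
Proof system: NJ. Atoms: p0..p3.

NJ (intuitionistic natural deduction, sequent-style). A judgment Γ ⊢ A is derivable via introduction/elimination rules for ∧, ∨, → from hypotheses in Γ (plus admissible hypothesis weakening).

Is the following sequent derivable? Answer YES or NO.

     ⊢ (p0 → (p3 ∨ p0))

Derivation trace:
[→I]  ⊢ (p0 → (p3 ∨ p0))
  [∨I₂] p0 ⊢ (p3 ∨ p0)
    [Ax] p0 ⊢ p0

Result: YES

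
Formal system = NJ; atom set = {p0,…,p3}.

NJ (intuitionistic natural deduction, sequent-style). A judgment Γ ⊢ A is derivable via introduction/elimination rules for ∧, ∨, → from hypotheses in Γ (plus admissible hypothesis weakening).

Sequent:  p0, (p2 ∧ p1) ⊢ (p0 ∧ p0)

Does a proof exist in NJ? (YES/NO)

Derivation trace:
[Wk] p0, (p2 ∧ p1) ⊢ (p0 ∧ p0)
  [∧I] p0 ⊢ (p0 ∧ p0)
    [Ax] p0 ⊢ p0
    [Ax] p0 ⊢ p0

Result: YES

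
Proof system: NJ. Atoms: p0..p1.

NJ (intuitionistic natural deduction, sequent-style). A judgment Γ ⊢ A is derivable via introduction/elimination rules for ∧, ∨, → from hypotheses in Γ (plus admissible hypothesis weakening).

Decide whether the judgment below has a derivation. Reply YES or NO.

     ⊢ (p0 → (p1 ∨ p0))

Derivation trace:
[→I]  ⊢ (p0 → (p1 ∨ p0))
  [∨I₂] p0 ⊢ (p1 ∨ p0)
    [Ax] p0 ⊢ p0

Result: YES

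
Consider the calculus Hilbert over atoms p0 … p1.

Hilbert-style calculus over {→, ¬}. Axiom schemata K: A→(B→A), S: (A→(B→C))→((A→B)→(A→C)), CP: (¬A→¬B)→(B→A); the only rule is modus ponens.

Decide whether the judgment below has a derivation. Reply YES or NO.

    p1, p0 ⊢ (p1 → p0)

Derivation trace:
[MP] p1, p0 ⊢ (p1 → p0)
  [K]  ⊢ (p0 → (p1 → p0))
  [MP] p1, p0 ⊢ p0
    [MP] p0 ⊢ (p1 → p0)
      [K]  ⊢ (p0 → (p1 → p0))
      [Hyp] p0 ⊢ p0
    [Hyp] p1 ⊢ p1

Result: YES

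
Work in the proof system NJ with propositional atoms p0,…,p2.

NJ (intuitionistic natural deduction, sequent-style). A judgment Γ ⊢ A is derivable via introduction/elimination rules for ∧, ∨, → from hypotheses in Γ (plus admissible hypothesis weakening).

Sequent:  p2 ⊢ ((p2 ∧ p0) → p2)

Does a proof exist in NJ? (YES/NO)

Derivation trace:
[→I] p2 ⊢ ((p2 ∧ p0) → p2)
  [Wk] p2, (p2 ∧ p0) ⊢ p2
    [Ax] p2 ⊢ p2

Result: YES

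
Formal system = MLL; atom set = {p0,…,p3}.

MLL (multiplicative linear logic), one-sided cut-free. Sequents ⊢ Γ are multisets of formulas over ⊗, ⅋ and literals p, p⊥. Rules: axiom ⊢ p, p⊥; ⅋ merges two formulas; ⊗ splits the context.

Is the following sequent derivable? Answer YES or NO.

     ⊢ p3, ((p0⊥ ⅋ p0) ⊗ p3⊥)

Proof tree:
[⊗]  ⊢ p3, ((p0⊥ ⅋ p0) ⊗ p3⊥)
  [⅋]  ⊢ (p0⊥ ⅋ p0)
    [Ax]  ⊢ p0, p0⊥
  [Ax]  ⊢ p3, p3⊥

Result: YES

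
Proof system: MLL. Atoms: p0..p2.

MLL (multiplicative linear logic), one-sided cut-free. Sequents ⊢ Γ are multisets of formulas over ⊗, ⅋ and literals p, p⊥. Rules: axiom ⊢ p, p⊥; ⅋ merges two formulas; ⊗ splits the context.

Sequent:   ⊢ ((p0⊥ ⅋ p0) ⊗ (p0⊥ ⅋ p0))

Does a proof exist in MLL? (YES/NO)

Derivation trace:
[⊗]  ⊢ ((p0⊥ ⅋ p0) ⊗ (p0⊥ ⅋ p0))
  [⅋]  ⊢ (p0⊥ ⅋ p0)
    [Ax]  ⊢ p0, p0⊥
  [⅋]  ⊢ (p0⊥ ⅋ p0)
    [Ax]  ⊢ p0, p0⊥

Result: YES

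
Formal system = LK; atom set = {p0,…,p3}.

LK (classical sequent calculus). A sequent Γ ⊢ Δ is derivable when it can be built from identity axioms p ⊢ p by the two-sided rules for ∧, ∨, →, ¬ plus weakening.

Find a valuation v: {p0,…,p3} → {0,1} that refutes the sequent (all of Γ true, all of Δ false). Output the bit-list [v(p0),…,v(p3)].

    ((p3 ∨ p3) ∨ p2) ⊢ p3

Search for a countermodel by truth-table:
  v=0000: Γ:[((p3 ∨ p3) ∨ p2)=F] Δ:[p3=F] refutes=False
  v=0001: Γ:[((p3 ∨ p3) ∨ p2)=T] Δ:[p3=T] refutes=False
  v=0010: Γ:[((p3 ∨ p3) ∨ p2)=T] Δ:[p3=F] refutes=True  ← countermodel

Result: [0, 0, 1, 0]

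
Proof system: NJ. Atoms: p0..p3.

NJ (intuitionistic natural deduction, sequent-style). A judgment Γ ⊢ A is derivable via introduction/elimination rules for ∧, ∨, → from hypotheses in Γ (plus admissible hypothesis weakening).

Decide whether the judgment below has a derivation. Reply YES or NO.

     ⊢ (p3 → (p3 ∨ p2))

Proof tree:
[→I]  ⊢ (p3 → (p3 ∨ p2))
  [∨I₁] p3 ⊢ (p3 ∨ p2)
    [Ax] p3 ⊢ p3

Result: YES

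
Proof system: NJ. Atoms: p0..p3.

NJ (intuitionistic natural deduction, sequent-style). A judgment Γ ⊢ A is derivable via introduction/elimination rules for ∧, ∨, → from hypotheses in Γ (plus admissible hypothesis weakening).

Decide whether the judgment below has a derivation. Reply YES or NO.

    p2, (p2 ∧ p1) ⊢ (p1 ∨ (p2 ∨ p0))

Derivation (root first):
[∨I₂] p2, (p2 ∧ p1) ⊢ (p1 ∨ (p2 ∨ p0))
  [∨I₁] p2, (p2 ∧ p1) ⊢ (p2 ∨ p0)
    [Wk] p2, (p2 ∧ p1) ⊢ p2
      [Ax] p2 ⊢ p2

Result: YES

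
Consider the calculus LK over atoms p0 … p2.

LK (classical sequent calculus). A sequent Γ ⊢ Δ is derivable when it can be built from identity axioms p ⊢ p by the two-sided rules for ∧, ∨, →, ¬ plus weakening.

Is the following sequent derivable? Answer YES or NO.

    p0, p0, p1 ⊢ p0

Derivation trace:
[WL] p0, p0, p1 ⊢ p0
  [WL] p0, p0 ⊢ p0
    [Ax] p0 ⊢ p0

Result: YES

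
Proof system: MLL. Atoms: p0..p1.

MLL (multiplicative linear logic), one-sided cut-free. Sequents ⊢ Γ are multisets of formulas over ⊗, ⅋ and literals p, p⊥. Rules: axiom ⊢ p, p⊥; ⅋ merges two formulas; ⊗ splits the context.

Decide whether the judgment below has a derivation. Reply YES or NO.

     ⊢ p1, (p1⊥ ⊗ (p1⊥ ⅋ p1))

Derivation (root first):
[⊗]  ⊢ p1, (p1⊥ ⊗ (p1⊥ ⅋ p1))
  [Ax]  ⊢ p1, p1⊥
  [⅋]  ⊢ (p1⊥ ⅋ p1)
    [Ax]  ⊢ p1, p1⊥

Result: YES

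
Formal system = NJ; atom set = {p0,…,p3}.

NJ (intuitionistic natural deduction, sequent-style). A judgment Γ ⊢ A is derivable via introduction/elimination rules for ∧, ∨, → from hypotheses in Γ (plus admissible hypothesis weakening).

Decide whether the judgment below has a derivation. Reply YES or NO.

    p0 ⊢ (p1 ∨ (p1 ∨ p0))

Derivation (root first):
[∨I₂] p0 ⊢ (p1 ∨ (p1 ∨ p0))
  [∨I₂] p0 ⊢ (p1 ∨ p0)
    [Ax] p0 ⊢ p0

Result: YES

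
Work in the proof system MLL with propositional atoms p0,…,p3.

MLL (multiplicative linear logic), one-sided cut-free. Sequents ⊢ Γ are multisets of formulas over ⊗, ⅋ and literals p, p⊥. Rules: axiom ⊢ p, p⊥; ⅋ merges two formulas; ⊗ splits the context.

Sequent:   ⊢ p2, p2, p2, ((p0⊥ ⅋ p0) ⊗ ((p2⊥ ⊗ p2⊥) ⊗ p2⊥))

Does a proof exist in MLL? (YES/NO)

Derivation trace:
[⊗]  ⊢ p2, p2, p2, ((p0⊥ ⅋ p0) ⊗ ((p2⊥ ⊗ p2⊥) ⊗ p2⊥))
  [⅋]  ⊢ (p0⊥ ⅋ p0)
    [Ax]  ⊢ p0, p0⊥
  [⊗]  ⊢ p2, p2, p2, ((p2⊥ ⊗ p2⊥) ⊗ p2⊥)
    [⊗]  ⊢ p2, p2, (p2⊥ ⊗ p2⊥)
      [Ax]  ⊢ p2, p2⊥
      [Ax]  ⊢ p2, p2⊥
    [Ax]  ⊢ p2, p2⊥

Result: YES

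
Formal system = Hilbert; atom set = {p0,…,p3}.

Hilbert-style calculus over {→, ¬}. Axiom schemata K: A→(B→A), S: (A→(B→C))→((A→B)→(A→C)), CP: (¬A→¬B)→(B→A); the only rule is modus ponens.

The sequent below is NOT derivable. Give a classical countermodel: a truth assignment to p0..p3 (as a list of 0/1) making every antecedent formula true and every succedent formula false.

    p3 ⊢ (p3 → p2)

Truth-table refutation:
  v=0000: Γ:[p3=F] Δ:[(p3 → p2)=T] refutes=False
  v=0001: Γ:[p3=T] Δ:[(p3 → p2)=F] refutes=True  ← countermodel

Result: [0, 0, 0, 1]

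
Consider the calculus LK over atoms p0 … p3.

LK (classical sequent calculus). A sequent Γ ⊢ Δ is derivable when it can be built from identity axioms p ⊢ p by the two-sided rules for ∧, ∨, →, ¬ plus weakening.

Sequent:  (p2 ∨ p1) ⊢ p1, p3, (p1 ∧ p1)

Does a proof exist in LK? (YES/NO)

Enumerate valuations to refute Γ ⊢ Δ:
  v=0000: Γ:[(p2 ∨ p1)=F] Δ:[p1=F, p3=F, (p1 ∧ p1)=F] refutes=False
  v=0001: Γ:[(p2 ∨ p1)=F] Δ:[p1=F, p3=T, (p1 ∧ p1)=F] refutes=False
  v=0010: Γ:[(p2 ∨ p1)=T] Δ:[p1=F, p3=F, (p1 ∧ p1)=F] refutes=True  ← countermodel

Result: NO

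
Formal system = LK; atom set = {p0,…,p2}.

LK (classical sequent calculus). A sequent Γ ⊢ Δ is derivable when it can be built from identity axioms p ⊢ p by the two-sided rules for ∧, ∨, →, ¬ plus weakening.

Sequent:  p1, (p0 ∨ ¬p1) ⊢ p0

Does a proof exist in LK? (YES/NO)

Derivation trace:
[∨L] p1, (p0 ∨ ¬p1) ⊢ p0
  [Ax] p0 ⊢ p0
  [¬L] p1, ¬p1 ⊢ 
    [Ax] p1 ⊢ p1

Result: YES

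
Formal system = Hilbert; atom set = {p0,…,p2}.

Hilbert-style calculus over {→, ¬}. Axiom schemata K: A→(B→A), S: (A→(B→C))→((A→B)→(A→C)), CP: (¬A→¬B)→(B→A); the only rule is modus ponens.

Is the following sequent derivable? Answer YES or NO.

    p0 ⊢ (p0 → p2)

Truth-table refutation:
  v=000: Γ:[p0=F] Δ:[(p0 → p2)=T] refutes=False
  v=001: Γ:[p0=F] Δ:[(p0 → p2)=T] refutes=False
  v=010: Γ:[p0=F] Δ:[(p0 → p2)=T] refutes=False
  v=011: Γ:[p0=F] Δ:[(p0 → p2)=T] refutes=False
  v=100: Γ:[p0=T] Δ:[(p0 → p2)=F] refutes=True  ← countermodel

Result: NO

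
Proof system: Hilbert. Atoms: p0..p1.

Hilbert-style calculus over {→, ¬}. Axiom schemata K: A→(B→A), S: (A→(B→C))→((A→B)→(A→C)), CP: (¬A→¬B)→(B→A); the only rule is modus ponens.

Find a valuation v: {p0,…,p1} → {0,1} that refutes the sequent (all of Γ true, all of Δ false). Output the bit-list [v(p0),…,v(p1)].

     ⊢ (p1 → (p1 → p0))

Truth-table refutation:
  v=00: Γ:[] Δ:[(p1 → (p1 → p0))=T] refutes=False
  v=01: Γ:[] Δ:[(p1 → (p1 → p0))=F] refutes=True  ← countermodel

Result: [0, 1]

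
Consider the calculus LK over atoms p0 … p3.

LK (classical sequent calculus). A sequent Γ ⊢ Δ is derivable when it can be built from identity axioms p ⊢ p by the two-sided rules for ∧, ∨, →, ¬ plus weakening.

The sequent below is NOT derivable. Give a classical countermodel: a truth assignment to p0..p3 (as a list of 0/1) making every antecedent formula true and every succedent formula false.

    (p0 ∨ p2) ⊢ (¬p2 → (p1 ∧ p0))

Search for a countermodel by truth-table:
  v=0000: Γ:[(p0 ∨ p2)=F] Δ:[(¬p2 → (p1 ∧ p0))=F] refutes=False
  v=0001: Γ:[(p0 ∨ p2)=F] Δ:[(¬p2 → (p1 ∧ p0))=F] refutes=False
  v=0010: Γ:[(p0 ∨ p2)=T] Δ:[(¬p2 → (p1 ∧ p0))=T] refutes=False
  v=0011: Γ:[(p0 ∨ p2)=T] Δ:[(¬p2 → (p1 ∧ p0))=T] refutes=False
  v=0100: Γ:[(p0 ∨ p2)=F] Δ:[(¬p2 → (p1 ∧ p0))=F] refutes=False
  v=0101: Γ:[(p0 ∨ p2)=F] Δ:[(¬p2 → (p1 ∧ p0))=F] refutes=False
  v=0110: Γ:[(p0 ∨ p2)=T] Δ:[(¬p2 → (p1 ∧ p0))=T] refutes=False
  v=0111: Γ:[(p0 ∨ p2)=T] Δ:[(¬p2 → (p1 ∧ p0))=T] refutes=False
  v=1000: Γ:[(p0 ∨ p2)=T] Δ:[(¬p2 → (p1 ∧ p0))=F] refutes=True  ← countermodel

Result: [1, 0, 0, 0]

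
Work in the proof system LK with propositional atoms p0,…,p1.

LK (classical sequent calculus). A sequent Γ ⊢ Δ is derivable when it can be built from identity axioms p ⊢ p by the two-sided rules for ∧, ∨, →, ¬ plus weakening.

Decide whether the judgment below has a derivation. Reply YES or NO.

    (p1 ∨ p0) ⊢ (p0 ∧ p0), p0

Truth-table refutation:
  v=00: Γ:[(p1 ∨ p0)=F] Δ:[(p0 ∧ p0)=F, p0=F] refutes=False
  v=01: Γ:[(p1 ∨ p0)=T] Δ:[(p0 ∧ p0)=F, p0=F] refutes=True  ← countermodel

Result: NO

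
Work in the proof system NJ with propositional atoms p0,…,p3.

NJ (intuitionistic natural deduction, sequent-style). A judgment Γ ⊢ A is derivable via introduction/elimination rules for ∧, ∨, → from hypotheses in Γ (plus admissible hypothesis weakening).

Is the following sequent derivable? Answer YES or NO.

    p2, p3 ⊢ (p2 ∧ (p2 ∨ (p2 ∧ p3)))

Derivation trace:
[∧I] p2, p3 ⊢ (p2 ∧ (p2 ∨ (p2 ∧ p3)))
  [Ax] p2 ⊢ p2
  [∨I₂] p2, p3 ⊢ (p2 ∨ (p2 ∧ p3))
    [∧I] p2, p3 ⊢ (p2 ∧ p3)
      [Ax] p2 ⊢ p2
      [Ax] p3 ⊢ p3

Result: YES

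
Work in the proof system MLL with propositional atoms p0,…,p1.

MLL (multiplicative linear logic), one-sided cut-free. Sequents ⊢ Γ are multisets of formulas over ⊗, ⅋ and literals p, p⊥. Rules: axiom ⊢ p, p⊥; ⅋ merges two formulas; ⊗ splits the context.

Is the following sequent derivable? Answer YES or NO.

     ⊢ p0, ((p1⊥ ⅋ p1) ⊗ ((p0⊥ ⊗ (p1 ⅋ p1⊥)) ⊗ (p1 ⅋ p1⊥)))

Derivation (root first):
[⊗]  ⊢ p0, ((p1⊥ ⅋ p1) ⊗ ((p0⊥ ⊗ (p1 ⅋ p1⊥)) ⊗ (p1 ⅋ p1⊥)))
  [⅋]  ⊢ (p1⊥ ⅋ p1)
    [Ax]  ⊢ p1, p1⊥
  [⊗]  ⊢ p0, ((p0⊥ ⊗ (p1 ⅋ p1⊥)) ⊗ (p1 ⅋ p1⊥))
    [⊗]  ⊢ p0, (p0⊥ ⊗ (p1 ⅋ p1⊥))
      [Ax]  ⊢ p0, p0⊥
      [⅋]  ⊢ (p1 ⅋ p1⊥)
        [Ax]  ⊢ p1, p1⊥
    [⅋]  ⊢ (p1 ⅋ p1⊥)
      [Ax]  ⊢ p1, p1⊥

Result: YES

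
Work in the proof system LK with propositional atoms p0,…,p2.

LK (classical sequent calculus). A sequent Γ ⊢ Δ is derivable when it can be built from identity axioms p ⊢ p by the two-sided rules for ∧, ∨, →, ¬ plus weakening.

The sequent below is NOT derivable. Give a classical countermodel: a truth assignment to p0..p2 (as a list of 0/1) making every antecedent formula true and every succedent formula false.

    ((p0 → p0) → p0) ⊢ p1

Search for a countermodel by truth-table:
  v=000: Γ:[((p0 → p0) → p0)=F] Δ:[p1=F] refutes=False
  v=001: Γ:[((p0 → p0) → p0)=F] Δ:[p1=F] refutes=False
  v=010: Γ:[((p0 → p0) → p0)=F] Δ:[p1=T] refutes=False
  v=011: Γ:[((p0 → p0) → p0)=F] Δ:[p1=T] refutes=False
  v=100: Γ:[((p0 → p0) → p0)=T] Δ:[p1=F] refutes=True  ← countermodel

Result: [1, 0, 0]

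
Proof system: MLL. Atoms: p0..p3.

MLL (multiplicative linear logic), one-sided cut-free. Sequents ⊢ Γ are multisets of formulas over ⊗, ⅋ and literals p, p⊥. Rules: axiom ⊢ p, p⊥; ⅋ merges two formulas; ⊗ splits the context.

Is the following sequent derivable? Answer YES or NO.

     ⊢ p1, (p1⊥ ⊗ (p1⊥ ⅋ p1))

Derivation trace:
[⊗]  ⊢ p1, (p1⊥ ⊗ (p1⊥ ⅋ p1))
  [Ax]  ⊢ p1, p1⊥
  [⅋]  ⊢ (p1⊥ ⅋ p1)
    [Ax]  ⊢ p1, p1⊥

Result: YES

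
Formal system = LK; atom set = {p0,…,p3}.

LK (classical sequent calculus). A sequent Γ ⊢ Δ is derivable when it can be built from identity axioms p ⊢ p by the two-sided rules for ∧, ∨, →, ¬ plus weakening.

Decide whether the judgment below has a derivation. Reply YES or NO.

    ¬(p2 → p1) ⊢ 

Search for a countermodel by truth-table:
  v=0000: Γ:[¬(p2 → p1)=F] Δ:[] refutes=False
  v=0001: Γ:[¬(p2 → p1)=F] Δ:[] refutes=False
  v=0010: Γ:[¬(p2 → p1)=T] Δ:[] refutes=True  ← countermodel

Result: NO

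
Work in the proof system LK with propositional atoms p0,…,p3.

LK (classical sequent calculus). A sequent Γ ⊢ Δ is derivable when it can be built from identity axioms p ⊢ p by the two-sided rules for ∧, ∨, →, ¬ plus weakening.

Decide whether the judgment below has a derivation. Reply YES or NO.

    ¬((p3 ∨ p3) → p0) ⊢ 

Truth-table refutation:
  v=0000: Γ:[¬((p3 ∨ p3) → p0)=F] Δ:[] refutes=False
  v=0001: Γ:[¬((p3 ∨ p3) → p0)=T] Δ:[] refutes=True  ← countermodel

Result: NO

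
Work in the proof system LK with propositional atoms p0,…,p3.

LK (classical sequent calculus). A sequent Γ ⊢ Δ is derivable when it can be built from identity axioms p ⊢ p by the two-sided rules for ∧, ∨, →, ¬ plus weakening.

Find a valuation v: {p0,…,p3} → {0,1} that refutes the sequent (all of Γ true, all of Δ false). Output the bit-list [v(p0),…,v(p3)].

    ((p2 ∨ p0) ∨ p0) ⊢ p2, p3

Truth-table refutation:
  v=0000: Γ:[((p2 ∨ p0) ∨ p0)=F] Δ:[p2=F, p3=F] refutes=False
  v=0001: Γ:[((p2 ∨ p0) ∨ p0)=F] Δ:[p2=F, p3=T] refutes=False
  v=0010: Γ:[((p2 ∨ p0) ∨ p0)=T] Δ:[p2=T, p3=F] refutes=False
  v=0011: Γ:[((p2 ∨ p0) ∨ p0)=T] Δ:[p2=T, p3=T] refutes=False
  v=0100: Γ:[((p2 ∨ p0) ∨ p0)=F] Δ:[p2=F, p3=F] refutes=False
  v=0101: Γ:[((p2 ∨ p0) ∨ p0)=F] Δ:[p2=F, p3=T] refutes=False
  v=0110: Γ:[((p2 ∨ p0) ∨ p0)=T] Δ:[p2=T, p3=F] refutes=False
  v=0111: Γ:[((p2 ∨ p0) ∨ p0)=T] Δ:[p2=T, p3=T] refutes=False
  v=1000: Γ:[((p2 ∨ p0) ∨ p0)=T] Δ:[p2=F, p3=F] refutes=True  ← countermodel

Result: [1, 0, 0, 0]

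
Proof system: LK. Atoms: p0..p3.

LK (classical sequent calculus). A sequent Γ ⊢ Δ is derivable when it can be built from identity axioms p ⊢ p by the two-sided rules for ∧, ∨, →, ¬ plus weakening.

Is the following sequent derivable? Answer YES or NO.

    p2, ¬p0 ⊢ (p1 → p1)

Derivation (root first):
[¬L] p2, ¬p0 ⊢ (p1 → p1)
  [WL] p2 ⊢ (p1 → p1), p0
    [WR]  ⊢ (p1 → p1), p0
      [→R]  ⊢ (p1 → p1)
        [Ax] p1 ⊢ p1

Result: YES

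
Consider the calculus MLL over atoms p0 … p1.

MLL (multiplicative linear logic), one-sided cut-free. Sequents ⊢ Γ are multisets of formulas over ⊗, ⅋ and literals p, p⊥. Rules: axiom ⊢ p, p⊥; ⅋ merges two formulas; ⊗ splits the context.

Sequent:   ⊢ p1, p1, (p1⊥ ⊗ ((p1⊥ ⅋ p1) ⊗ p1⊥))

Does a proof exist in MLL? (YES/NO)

Proof tree:
[⊗]  ⊢ p1, p1, (p1⊥ ⊗ ((p1⊥ ⅋ p1) ⊗ p1⊥))
  [Ax]  ⊢ p1, p1⊥
  [⊗]  ⊢ p1, ((p1⊥ ⅋ p1) ⊗ p1⊥)
    [⅋]  ⊢ (p1⊥ ⅋ p1)
      [Ax]  ⊢ p1, p1⊥
    [Ax]  ⊢ p1, p1⊥

Result: YES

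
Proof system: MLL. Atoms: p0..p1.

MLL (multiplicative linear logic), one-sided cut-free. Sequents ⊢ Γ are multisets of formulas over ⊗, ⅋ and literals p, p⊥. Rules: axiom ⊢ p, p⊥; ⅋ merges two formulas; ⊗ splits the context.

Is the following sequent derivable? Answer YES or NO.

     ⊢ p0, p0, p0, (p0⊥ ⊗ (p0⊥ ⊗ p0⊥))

Derivation trace:
[⊗]  ⊢ p0, p0, p0, (p0⊥ ⊗ (p0⊥ ⊗ p0⊥))
  [Ax]  ⊢ p0, p0⊥
  [⊗]  ⊢ p0, p0, (p0⊥ ⊗ p0⊥)
    [Ax]  ⊢ p0, p0⊥
    [Ax]  ⊢ p0, p0⊥

Result: YES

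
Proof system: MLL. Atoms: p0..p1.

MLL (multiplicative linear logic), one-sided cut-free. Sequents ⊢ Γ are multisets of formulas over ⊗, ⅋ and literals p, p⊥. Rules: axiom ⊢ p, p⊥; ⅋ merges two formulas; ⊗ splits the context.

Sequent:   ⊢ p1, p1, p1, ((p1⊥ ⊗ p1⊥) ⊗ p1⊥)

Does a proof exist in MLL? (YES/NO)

Derivation trace:
[⊗]  ⊢ p1, p1, p1, ((p1⊥ ⊗ p1⊥) ⊗ p1⊥)
  [⊗]  ⊢ p1, p1, (p1⊥ ⊗ p1⊥)
    [Ax]  ⊢ p1, p1⊥
    [Ax]  ⊢ p1, p1⊥
  [Ax]  ⊢ p1, p1⊥

Result: YES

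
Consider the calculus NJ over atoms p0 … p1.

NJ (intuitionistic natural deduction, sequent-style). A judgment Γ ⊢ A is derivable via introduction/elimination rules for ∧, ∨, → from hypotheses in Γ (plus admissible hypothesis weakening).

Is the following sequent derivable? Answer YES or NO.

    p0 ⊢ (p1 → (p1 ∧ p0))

Proof tree:
[→I] p0 ⊢ (p1 → (p1 ∧ p0))
  [∧I] p1, p0 ⊢ (p1 ∧ p0)
    [Ax] p1 ⊢ p1
    [Ax] p0 ⊢ p0

Result: YES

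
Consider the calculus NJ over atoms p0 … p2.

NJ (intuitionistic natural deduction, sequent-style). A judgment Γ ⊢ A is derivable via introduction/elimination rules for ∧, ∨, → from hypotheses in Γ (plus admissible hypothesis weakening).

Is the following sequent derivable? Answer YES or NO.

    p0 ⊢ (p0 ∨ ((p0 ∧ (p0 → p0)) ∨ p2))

Derivation trace:
[∨I₂] p0 ⊢ (p0 ∨ ((p0 ∧ (p0 → p0)) ∨ p2))
  [∨I₁] p0 ⊢ ((p0 ∧ (p0 → p0)) ∨ p2)
    [∧I] p0 ⊢ (p0 ∧ (p0 → p0))
      [Ax] p0 ⊢ p0
      [→I]  ⊢ (p0 → p0)
        [Ax] p0 ⊢ p0

Result: YES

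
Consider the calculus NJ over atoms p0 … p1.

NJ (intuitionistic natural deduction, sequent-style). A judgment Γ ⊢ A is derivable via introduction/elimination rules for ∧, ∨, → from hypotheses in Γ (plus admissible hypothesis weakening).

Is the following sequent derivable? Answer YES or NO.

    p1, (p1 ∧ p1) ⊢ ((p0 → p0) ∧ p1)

Derivation trace:
[∧I] p1, (p1 ∧ p1) ⊢ ((p0 → p0) ∧ p1)
  [→I]  ⊢ (p0 → p0)
    [Ax] p0 ⊢ p0
  [Wk] p1, (p1 ∧ p1) ⊢ p1
    [Ax] p1 ⊢ p1

Result: YES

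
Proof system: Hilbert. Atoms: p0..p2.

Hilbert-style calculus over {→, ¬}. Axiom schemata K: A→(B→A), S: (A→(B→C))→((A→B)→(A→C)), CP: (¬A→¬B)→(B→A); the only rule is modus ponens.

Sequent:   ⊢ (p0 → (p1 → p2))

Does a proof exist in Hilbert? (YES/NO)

Truth-table refutation:
  v=000: Γ:[] Δ:[(p0 → (p1 → p2))=T] refutes=False
  v=001: Γ:[] Δ:[(p0 → (p1 → p2))=T] refutes=False
  v=010: Γ:[] Δ:[(p0 → (p1 → p2))=T] refutes=False
  v=011: Γ:[] Δ:[(p0 → (p1 → p2))=T] refutes=False
  v=100: Γ:[] Δ:[(p0 → (p1 → p2))=T] refutes=False
  v=101: Γ:[] Δ:[(p0 → (p1 → p2))=T] refutes=False
  v=110: Γ:[] Δ:[(p0 → (p1 → p2))=F] refutes=True  ← countermodel

Result: NO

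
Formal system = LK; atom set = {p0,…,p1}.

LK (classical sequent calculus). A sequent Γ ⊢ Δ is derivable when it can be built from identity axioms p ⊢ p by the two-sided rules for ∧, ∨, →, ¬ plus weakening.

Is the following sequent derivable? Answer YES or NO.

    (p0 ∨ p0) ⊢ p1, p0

Derivation (root first):
[∨L] (p0 ∨ p0) ⊢ p1, p0
  [Ax] p0 ⊢ p0
  [WR] p0 ⊢ p0, p1
    [Ax] p0 ⊢ p0

Result: YES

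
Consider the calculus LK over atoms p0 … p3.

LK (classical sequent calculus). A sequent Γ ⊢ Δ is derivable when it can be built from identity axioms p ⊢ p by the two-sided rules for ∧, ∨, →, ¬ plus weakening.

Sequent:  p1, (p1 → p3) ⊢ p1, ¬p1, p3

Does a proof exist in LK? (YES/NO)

Derivation trace:
[WR] p1, (p1 → p3) ⊢ p1, ¬p1, p3
  [→L] p1, (p1 → p3) ⊢ p1, ¬p1
    [Ax] p1 ⊢ p1
    [WL] p3 ⊢ p1, ¬p1
      [¬R]  ⊢ p1, ¬p1
        [Ax] p1 ⊢ p1

Result: YES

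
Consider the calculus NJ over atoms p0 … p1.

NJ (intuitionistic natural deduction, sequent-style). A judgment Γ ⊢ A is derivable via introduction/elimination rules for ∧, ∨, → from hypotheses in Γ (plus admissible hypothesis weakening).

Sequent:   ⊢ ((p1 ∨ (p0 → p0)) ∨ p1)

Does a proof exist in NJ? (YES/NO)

Proof tree:
[∨I₁]  ⊢ ((p1 ∨ (p0 → p0)) ∨ p1)
  [∨I₂]  ⊢ (p1 ∨ (p0 → p0))
    [→I]  ⊢ (p0 → p0)
      [Ax] p0 ⊢ p0

Result: YES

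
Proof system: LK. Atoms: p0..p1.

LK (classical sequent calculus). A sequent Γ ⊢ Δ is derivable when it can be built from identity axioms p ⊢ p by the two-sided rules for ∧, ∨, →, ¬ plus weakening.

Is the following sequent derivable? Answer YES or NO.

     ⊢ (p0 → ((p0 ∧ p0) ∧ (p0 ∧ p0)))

Derivation trace:
[→R]  ⊢ (p0 → ((p0 ∧ p0) ∧ (p0 ∧ p0)))
  [∧R] p0 ⊢ ((p0 ∧ p0) ∧ (p0 ∧ p0))
    [∧R] p0 ⊢ (p0 ∧ p0)
      [Ax] p0 ⊢ p0
      [Ax] p0 ⊢ p0
    [∧R] p0 ⊢ (p0 ∧ p0)
      [Ax] p0 ⊢ p0
      [Ax] p0 ⊢ p0

Result: YES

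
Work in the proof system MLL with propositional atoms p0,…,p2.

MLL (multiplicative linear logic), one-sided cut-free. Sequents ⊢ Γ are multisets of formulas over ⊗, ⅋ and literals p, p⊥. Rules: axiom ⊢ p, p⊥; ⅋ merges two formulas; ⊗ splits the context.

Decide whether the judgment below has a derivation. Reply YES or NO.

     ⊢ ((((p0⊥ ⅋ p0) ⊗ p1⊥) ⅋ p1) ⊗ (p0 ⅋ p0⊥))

Derivation (root first):
[⊗]  ⊢ ((((p0⊥ ⅋ p0) ⊗ p1⊥) ⅋ p1) ⊗ (p0 ⅋ p0⊥))
  [⅋]  ⊢ (((p0⊥ ⅋ p0) ⊗ p1⊥) ⅋ p1)
    [⊗]  ⊢ p1, ((p0⊥ ⅋ p0) ⊗ p1⊥)
      [⅋]  ⊢ (p0⊥ ⅋ p0)
        [Ax]  ⊢ p0, p0⊥
      [Ax]  ⊢ p1, p1⊥
  [⅋]  ⊢ (p0 ⅋ p0⊥)
    [Ax]  ⊢ p0, p0⊥

Result: YES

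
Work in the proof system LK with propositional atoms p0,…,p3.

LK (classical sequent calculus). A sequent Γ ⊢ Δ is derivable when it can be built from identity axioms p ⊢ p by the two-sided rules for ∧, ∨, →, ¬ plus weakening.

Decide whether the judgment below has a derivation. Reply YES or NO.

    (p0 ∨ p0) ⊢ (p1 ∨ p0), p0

Derivation (root first):
[WR] (p0 ∨ p0) ⊢ (p1 ∨ p0), p0
  [∨R] (p0 ∨ p0) ⊢ (p1 ∨ p0)
    [∨L] (p0 ∨ p0) ⊢ p1, p0
      [WR] p0 ⊢ p0, p1
        [Ax] p0 ⊢ p0
      [Ax] p0 ⊢ p0

Result: YES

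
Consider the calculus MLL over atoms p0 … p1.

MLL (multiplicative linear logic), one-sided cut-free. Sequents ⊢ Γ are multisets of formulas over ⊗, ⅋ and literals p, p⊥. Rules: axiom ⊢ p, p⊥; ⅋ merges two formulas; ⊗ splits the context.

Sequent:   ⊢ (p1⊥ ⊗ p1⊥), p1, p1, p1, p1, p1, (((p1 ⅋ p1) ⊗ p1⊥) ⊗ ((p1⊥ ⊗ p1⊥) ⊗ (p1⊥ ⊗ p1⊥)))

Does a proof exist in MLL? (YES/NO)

Proof tree:
[⊗]  ⊢ (p1⊥ ⊗ p1⊥), p1, p1, p1, p1, p1, (((p1 ⅋ p1) ⊗ p1⊥) ⊗ ((p1⊥ ⊗ p1⊥) ⊗ (p1⊥ ⊗ p1⊥)))
  [⊗]  ⊢ (p1⊥ ⊗ p1⊥), p1, ((p1 ⅋ p1) ⊗ p1⊥)
    [⅋]  ⊢ (p1⊥ ⊗ p1⊥), (p1 ⅋ p1)
      [⊗]  ⊢ p1, p1, (p1⊥ ⊗ p1⊥)
        [Ax]  ⊢ p1, p1⊥
        [Ax]  ⊢ p1, p1⊥
    [Ax]  ⊢ p1, p1⊥
  [⊗]  ⊢ p1, p1, p1, p1, ((p1⊥ ⊗ p1⊥) ⊗ (p1⊥ ⊗ p1⊥))
    [⊗]  ⊢ p1, p1, (p1⊥ ⊗ p1⊥)
      [Ax]  ⊢ p1, p1⊥
      [Ax]  ⊢ p1, p1⊥
    [⊗]  ⊢ p1, p1, (p1⊥ ⊗ p1⊥)
      [Ax]  ⊢ p1, p1⊥
      [Ax]  ⊢ p1, p1⊥

Result: YES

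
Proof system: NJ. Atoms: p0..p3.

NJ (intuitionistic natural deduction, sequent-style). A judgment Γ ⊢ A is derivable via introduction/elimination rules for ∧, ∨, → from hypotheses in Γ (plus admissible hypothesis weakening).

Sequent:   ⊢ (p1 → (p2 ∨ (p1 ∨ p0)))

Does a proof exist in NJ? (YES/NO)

Proof tree:
[→I]  ⊢ (p1 → (p2 ∨ (p1 ∨ p0)))
  [∨I₂] p1 ⊢ (p2 ∨ (p1 ∨ p0))
    [∨I₁] p1 ⊢ (p1 ∨ p0)
      [Ax] p1 ⊢ p1

Result: YES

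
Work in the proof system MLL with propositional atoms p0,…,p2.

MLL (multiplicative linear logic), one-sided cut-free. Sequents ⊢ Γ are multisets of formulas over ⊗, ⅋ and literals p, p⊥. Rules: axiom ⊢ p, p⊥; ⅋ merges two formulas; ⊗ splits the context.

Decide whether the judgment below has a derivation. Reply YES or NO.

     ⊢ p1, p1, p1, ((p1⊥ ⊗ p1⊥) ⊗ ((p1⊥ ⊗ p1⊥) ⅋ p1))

Proof tree:
[⊗]  ⊢ p1, p1, p1, ((p1⊥ ⊗ p1⊥) ⊗ ((p1⊥ ⊗ p1⊥) ⅋ p1))
  [⊗]  ⊢ p1, p1, (p1⊥ ⊗ p1⊥)
    [Ax]  ⊢ p1, p1⊥
    [Ax]  ⊢ p1, p1⊥
  [⅋]  ⊢ p1, ((p1⊥ ⊗ p1⊥) ⅋ p1)
    [⊗]  ⊢ p1, p1, (p1⊥ ⊗ p1⊥)
      [Ax]  ⊢ p1, p1⊥
      [Ax]  ⊢ p1, p1⊥

Result: YES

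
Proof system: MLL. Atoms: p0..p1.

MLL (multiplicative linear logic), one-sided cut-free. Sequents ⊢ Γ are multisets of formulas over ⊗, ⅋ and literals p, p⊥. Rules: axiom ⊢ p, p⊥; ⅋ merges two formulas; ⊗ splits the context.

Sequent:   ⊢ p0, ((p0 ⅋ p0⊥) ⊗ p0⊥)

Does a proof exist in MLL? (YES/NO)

Derivation (root first):
[⊗]  ⊢ p0, ((p0 ⅋ p0⊥) ⊗ p0⊥)
  [⅋]  ⊢ (p0 ⅋ p0⊥)
    [Ax]  ⊢ p0, p0⊥
  [Ax]  ⊢ p0, p0⊥

Result: YES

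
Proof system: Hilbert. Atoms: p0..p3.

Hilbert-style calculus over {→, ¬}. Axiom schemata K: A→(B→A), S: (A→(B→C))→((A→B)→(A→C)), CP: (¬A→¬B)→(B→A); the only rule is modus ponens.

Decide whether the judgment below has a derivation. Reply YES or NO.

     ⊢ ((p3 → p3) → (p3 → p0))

Search for a countermodel by truth-table:
  v=0000: Γ:[] Δ:[((p3 → p3) → (p3 → p0))=T] refutes=False
  v=0001: Γ:[] Δ:[((p3 → p3) → (p3 → p0))=F] refutes=True  ← countermodel

Result: NO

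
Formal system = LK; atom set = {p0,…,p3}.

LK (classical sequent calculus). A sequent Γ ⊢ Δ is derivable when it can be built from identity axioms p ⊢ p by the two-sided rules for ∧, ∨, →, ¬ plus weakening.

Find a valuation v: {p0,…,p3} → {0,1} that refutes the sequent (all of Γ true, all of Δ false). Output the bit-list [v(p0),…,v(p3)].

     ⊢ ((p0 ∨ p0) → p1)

Truth-table refutation:
  v=0000: Γ:[] Δ:[((p0 ∨ p0) → p1)=T] refutes=False
  v=0001: Γ:[] Δ:[((p0 ∨ p0) → p1)=T] refutes=False
  v=0010: Γ:[] Δ:[((p0 ∨ p0) → p1)=T] refutes=False
  v=0011: Γ:[] Δ:[((p0 ∨ p0) → p1)=T] refutes=False
  v=0100: Γ:[] Δ:[((p0 ∨ p0) → p1)=T] refutes=False
  v=0101: Γ:[] Δ:[((p0 ∨ p0) → p1)=T] refutes=False
  v=0110: Γ:[] Δ:[((p0 ∨ p0) → p1)=T] refutes=False
  v=0111: Γ:[] Δ:[((p0 ∨ p0) → p1)=T] refutes=False
  v=1000: Γ:[] Δ:[((p0 ∨ p0) → p1)=F] refutes=True  ← countermodel

Result: [1, 0, 0, 0]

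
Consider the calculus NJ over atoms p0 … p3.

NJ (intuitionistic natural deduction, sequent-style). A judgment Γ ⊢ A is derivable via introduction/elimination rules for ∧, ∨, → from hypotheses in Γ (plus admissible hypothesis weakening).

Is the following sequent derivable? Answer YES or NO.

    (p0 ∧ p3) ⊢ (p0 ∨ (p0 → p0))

Proof tree:
[∨I₂] (p0 ∧ p3) ⊢ (p0 ∨ (p0 → p0))
  [Wk] (p0 ∧ p3) ⊢ (p0 → p0)
    [→I]  ⊢ (p0 → p0)
      [Ax] p0 ⊢ p0

Result: YES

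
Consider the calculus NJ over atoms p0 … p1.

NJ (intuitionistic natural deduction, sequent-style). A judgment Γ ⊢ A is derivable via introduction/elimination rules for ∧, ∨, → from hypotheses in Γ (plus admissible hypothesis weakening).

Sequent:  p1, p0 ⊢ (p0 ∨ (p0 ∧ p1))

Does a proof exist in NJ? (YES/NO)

Derivation trace:
[∨I₂] p1, p0 ⊢ (p0 ∨ (p0 ∧ p1))
  [∧I] p1, p0 ⊢ (p0 ∧ p1)
    [Ax] p0 ⊢ p0
    [Ax] p1 ⊢ p1

Result: YES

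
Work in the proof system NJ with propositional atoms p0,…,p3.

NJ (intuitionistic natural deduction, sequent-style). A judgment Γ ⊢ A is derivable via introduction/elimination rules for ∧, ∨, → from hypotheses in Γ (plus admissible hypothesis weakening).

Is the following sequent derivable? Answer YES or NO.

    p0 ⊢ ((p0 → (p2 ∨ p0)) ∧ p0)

Derivation trace:
[∧I] p0 ⊢ ((p0 → (p2 ∨ p0)) ∧ p0)
  [→I]  ⊢ (p0 → (p2 ∨ p0))
    [∨I₂] p0 ⊢ (p2 ∨ p0)
      [Ax] p0 ⊢ p0
  [Ax] p0 ⊢ p0

Result: YES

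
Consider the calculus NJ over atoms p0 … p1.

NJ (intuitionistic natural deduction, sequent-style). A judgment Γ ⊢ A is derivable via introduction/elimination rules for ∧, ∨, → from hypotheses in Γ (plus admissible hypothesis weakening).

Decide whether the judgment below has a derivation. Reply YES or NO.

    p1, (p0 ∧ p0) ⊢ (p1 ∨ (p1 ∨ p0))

Derivation (root first):
[∨I₂] p1, (p0 ∧ p0) ⊢ (p1 ∨ (p1 ∨ p0))
  [Wk] p1, (p0 ∧ p0) ⊢ (p1 ∨ p0)
    [∨I₁] p1 ⊢ (p1 ∨ p0)
      [Ax] p1 ⊢ p1

Result: YES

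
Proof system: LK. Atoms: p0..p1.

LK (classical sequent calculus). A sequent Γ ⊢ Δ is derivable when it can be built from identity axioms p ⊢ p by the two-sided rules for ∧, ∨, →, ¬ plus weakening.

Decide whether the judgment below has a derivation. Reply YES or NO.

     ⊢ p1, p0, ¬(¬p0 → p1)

Derivation trace:
[¬R]  ⊢ p1, p0, ¬(¬p0 → p1)
  [→L] (¬p0 → p1) ⊢ p1, p0
    [¬R]  ⊢ p0, ¬p0
      [Ax] p0 ⊢ p0
    [Ax] p1 ⊢ p1

Result: YES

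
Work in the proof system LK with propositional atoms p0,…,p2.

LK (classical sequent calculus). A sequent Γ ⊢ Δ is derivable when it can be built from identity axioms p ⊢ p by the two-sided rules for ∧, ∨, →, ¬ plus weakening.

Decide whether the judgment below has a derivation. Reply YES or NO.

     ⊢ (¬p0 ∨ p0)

Derivation (root first):
[∨R]  ⊢ (¬p0 ∨ p0)
  [¬R]  ⊢ p0, ¬p0
    [Ax] p0 ⊢ p0

Result: YES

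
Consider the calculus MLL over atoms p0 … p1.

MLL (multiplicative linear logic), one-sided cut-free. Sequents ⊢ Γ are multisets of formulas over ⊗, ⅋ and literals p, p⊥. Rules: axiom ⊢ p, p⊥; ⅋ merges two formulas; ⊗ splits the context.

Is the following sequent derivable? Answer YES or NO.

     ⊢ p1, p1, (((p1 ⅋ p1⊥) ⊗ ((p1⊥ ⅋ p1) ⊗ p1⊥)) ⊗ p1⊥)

Derivation (root first):
[⊗]  ⊢ p1, p1, (((p1 ⅋ p1⊥) ⊗ ((p1⊥ ⅋ p1) ⊗ p1⊥)) ⊗ p1⊥)
  [⊗]  ⊢ p1, ((p1 ⅋ p1⊥) ⊗ ((p1⊥ ⅋ p1) ⊗ p1⊥))
    [⅋]  ⊢ (p1 ⅋ p1⊥)
      [Ax]  ⊢ p1, p1⊥
    [⊗]  ⊢ p1, ((p1⊥ ⅋ p1) ⊗ p1⊥)
      [⅋]  ⊢ (p1⊥ ⅋ p1)
        [Ax]  ⊢ p1, p1⊥
      [Ax]  ⊢ p1, p1⊥
  [Ax]  ⊢ p1, p1⊥

Result: YES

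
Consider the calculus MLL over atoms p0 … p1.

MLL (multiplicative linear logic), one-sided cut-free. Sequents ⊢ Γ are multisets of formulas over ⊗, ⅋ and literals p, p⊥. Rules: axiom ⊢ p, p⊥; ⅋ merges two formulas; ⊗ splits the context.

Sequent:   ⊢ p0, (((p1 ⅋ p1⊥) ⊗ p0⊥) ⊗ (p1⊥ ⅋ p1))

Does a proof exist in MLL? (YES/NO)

Proof tree:
[⊗]  ⊢ p0, (((p1 ⅋ p1⊥) ⊗ p0⊥) ⊗ (p1⊥ ⅋ p1))
  [⊗]  ⊢ p0, ((p1 ⅋ p1⊥) ⊗ p0⊥)
    [⅋]  ⊢ (p1 ⅋ p1⊥)
      [Ax]  ⊢ p1, p1⊥
    [Ax]  ⊢ p0, p0⊥
  [⅋]  ⊢ (p1⊥ ⅋ p1)
    [Ax]  ⊢ p1, p1⊥

Result: YES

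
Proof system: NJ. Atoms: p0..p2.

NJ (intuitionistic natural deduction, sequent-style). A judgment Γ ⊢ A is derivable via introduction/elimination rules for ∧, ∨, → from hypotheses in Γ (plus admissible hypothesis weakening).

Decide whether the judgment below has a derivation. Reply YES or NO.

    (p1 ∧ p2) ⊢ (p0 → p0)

Derivation (root first):
[Wk] (p1 ∧ p2) ⊢ (p0 → p0)
  [→I]  ⊢ (p0 → p0)
    [Ax] p0 ⊢ p0

Result: YES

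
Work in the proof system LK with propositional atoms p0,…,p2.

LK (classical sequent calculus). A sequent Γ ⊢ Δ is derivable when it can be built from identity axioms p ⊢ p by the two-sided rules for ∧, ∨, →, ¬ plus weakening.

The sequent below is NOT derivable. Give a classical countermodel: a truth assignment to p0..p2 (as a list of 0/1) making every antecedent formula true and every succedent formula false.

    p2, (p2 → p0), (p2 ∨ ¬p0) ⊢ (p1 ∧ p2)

Truth-table refutation:
  v=000: Γ:[p2=F, (p2 → p0)=T, (p2 ∨ ¬p0)=T] Δ:[(p1 ∧ p2)=F] refutes=False
  v=001: Γ:[p2=T, (p2 → p0)=F, (p2 ∨ ¬p0)=T] Δ:[(p1 ∧ p2)=F] refutes=False
  v=010: Γ:[p2=F, (p2 → p0)=T, (p2 ∨ ¬p0)=T] Δ:[(p1 ∧ p2)=F] refutes=False
  v=011: Γ:[p2=T, (p2 → p0)=F, (p2 ∨ ¬p0)=T] Δ:[(p1 ∧ p2)=T] refutes=False
  v=100: Γ:[p2=F, (p2 → p0)=T, (p2 ∨ ¬p0)=F] Δ:[(p1 ∧ p2)=F] refutes=False
  v=101: Γ:[p2=T, (p2 → p0)=T, (p2 ∨ ¬p0)=T] Δ:[(p1 ∧ p2)=F] refutes=True  ← countermodel

Result: [1, 0, 1]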